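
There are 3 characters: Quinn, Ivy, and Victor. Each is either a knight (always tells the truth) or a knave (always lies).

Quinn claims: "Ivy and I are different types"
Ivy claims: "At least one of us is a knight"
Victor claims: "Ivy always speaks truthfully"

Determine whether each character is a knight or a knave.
Quinn is a knave.
Ivy is a knave.
Victor is a knave.

Verification:
- Quinn (knave) says "Ivy and I are different types" - this is FALSE (a lie) because Quinn is a knave and Ivy is a knave.
- Ivy (knave) says "At least one of us is a knight" - this is FALSE (a lie) because no one is a knight.
- Victor (knave) says "Ivy always speaks truthfully" - this is FALSE (a lie) because Ivy is a knave.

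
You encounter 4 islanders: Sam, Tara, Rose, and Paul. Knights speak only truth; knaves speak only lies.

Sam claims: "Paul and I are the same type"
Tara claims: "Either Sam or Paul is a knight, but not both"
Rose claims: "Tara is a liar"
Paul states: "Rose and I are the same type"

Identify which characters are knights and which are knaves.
Sam is a knight.
Tara is a knave.
Rose is a knight.
Paul is a knight.

Verification:
- Sam (knight) says "Paul and I are the same type" - this is TRUE because Sam is a knight and Paul is a knight.
- Tara (knave) says "Either Sam or Paul is a knight, but not both" - this is FALSE (a lie) because Sam is a knight and Paul is a knight.
- Rose (knight) says "Tara is a liar" - this is TRUE because Tara is a knave.
- Paul (knight) says "Rose and I are the same type" - this is TRUE because Paul is a knight and Rose is a knight.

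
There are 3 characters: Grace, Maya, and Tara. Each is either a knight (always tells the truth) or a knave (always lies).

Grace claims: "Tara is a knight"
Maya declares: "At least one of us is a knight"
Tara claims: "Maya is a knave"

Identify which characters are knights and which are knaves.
Grace is a knave.
Maya is a knight.
Tara is a knave.

Verification:
- Grace (knave) says "Tara is a knight" - this is FALSE (a lie) because Tara is a knave.
- Maya (knight) says "At least one of us is a knight" - this is TRUE because Maya is a knight.
- Tara (knave) says "Maya is a knave" - this is FALSE (a lie) because Maya is a knight.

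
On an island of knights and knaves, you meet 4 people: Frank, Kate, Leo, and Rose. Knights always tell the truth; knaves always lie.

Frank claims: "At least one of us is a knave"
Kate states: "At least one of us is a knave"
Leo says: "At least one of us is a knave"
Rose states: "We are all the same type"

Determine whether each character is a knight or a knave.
Frank is a knight.
Kate is a knight.
Leo is a knight.
Rose is a knave.

Verification:
- Frank (knight) says "At least one of us is a knave" - this is TRUE because Rose is a knave.
- Kate (knight) says "At least one of us is a knave" - this is TRUE because Rose is a knave.
- Leo (knight) says "At least one of us is a knave" - this is TRUE because Rose is a knave.
- Rose (knave) says "We are all the same type" - this is FALSE (a lie) because Frank, Kate, and Leo are knights and Rose is a knave.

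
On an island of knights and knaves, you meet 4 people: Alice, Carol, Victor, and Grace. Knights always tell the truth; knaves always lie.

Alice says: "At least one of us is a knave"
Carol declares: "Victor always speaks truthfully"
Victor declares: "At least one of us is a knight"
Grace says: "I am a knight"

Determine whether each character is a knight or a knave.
Alice is a knight.
Carol is a knight.
Victor is a knight.
Grace is a knave.

Verification:
- Alice (knight) says "At least one of us is a knave" - this is TRUE because Grace is a knave.
- Carol (knight) says "Victor always speaks truthfully" - this is TRUE because Victor is a knight.
- Victor (knight) says "At least one of us is a knight" - this is TRUE because Alice, Carol, and Victor are knights.
- Grace (knave) says "I am a knight" - this is FALSE (a lie) because Grace is a knave.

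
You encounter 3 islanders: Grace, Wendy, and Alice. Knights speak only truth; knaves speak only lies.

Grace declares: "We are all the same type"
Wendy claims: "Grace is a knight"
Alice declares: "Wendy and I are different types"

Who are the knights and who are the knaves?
Grace is a knave.
Wendy is a knave.
Alice is a knight.

Verification:
- Grace (knave) says "We are all the same type" - this is FALSE (a lie) because Alice is a knight and Grace and Wendy are knaves.
- Wendy (knave) says "Grace is a knight" - this is FALSE (a lie) because Grace is a knave.
- Alice (knight) says "Wendy and I are different types" - this is TRUE because Alice is a knight and Wendy is a knave.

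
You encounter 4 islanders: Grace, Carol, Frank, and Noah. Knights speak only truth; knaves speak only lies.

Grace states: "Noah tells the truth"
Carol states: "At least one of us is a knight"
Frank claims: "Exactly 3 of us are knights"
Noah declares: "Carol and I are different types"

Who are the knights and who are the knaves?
Grace is a knave.
Carol is a knave.
Frank is a knave.
Noah is a knave.

Verification:
- Grace (knave) says "Noah tells the truth" - this is FALSE (a lie) because Noah is a knave.
- Carol (knave) says "At least one of us is a knight" - this is FALSE (a lie) because no one is a knight.
- Frank (knave) says "Exactly 3 of us are knights" - this is FALSE (a lie) because there are 0 knights.
- Noah (knave) says "Carol and I are different types" - this is FALSE (a lie) because Noah is a knave and Carol is a knave.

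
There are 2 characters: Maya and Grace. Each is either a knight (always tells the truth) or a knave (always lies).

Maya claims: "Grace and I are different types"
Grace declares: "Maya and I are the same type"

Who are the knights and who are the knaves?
Maya is a knight.
Grace is a knave.

Verification:
- Maya (knight) says "Grace and I are different types" - this is TRUE because Maya is a knight and Grace is a knave.
- Grace (knave) says "Maya and I are the same type" - this is FALSE (a lie) because Grace is a knave and Maya is a knight.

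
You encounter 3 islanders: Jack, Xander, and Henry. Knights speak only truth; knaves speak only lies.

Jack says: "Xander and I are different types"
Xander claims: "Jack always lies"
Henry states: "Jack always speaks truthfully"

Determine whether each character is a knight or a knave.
Jack is a knight.
Xander is a knave.
Henry is a knight.

Verification:
- Jack (knight) says "Xander and I are different types" - this is TRUE because Jack is a knight and Xander is a knave.
- Xander (knave) says "Jack always lies" - this is FALSE (a lie) because Jack is a knight.
- Henry (knight) says "Jack always speaks truthfully" - this is TRUE because Jack is a knight.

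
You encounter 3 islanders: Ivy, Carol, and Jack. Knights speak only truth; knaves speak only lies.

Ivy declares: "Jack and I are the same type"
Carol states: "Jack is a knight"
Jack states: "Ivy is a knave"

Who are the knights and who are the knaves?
Ivy is a knave.
Carol is a knight.
Jack is a knight.

Verification:
- Ivy (knave) says "Jack and I are the same type" - this is FALSE (a lie) because Ivy is a knave and Jack is a knight.
- Carol (knight) says "Jack is a knight" - this is TRUE because Jack is a knight.
- Jack (knight) says "Ivy is a knave" - this is TRUE because Ivy is a knave.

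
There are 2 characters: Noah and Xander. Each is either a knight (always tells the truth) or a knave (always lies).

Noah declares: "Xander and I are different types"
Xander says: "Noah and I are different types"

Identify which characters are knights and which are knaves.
Noah is a knave.
Xander is a knave.

Verification:
- Noah (knave) says "Xander and I are different types" - this is FALSE (a lie) because Noah is a knave and Xander is a knave.
- Xander (knave) says "Noah and I are different types" - this is FALSE (a lie) because Xander is a knave and Noah is a knave.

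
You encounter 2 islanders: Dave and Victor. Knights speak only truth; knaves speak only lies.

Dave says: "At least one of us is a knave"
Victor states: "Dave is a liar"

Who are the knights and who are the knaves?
Dave is a knight.
Victor is a knave.

Verification:
- Dave (knight) says "At least one of us is a knave" - this is TRUE because Victor is a knave.
- Victor (knave) says "Dave is a liar" - this is FALSE (a lie) because Dave is a knight.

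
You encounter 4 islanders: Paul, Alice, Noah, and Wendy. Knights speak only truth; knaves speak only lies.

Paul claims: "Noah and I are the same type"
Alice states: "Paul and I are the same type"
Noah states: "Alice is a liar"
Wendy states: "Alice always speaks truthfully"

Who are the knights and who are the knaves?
Paul is a knight.
Alice is a knave.
Noah is a knight.
Wendy is a knave.

Verification:
- Paul (knight) says "Noah and I are the same type" - this is TRUE because Paul is a knight and Noah is a knight.
- Alice (knave) says "Paul and I are the same type" - this is FALSE (a lie) because Alice is a knave and Paul is a knight.
- Noah (knight) says "Alice is a liar" - this is TRUE because Alice is a knave.
- Wendy (knave) says "Alice always speaks truthfully" - this is FALSE (a lie) because Alice is a knave.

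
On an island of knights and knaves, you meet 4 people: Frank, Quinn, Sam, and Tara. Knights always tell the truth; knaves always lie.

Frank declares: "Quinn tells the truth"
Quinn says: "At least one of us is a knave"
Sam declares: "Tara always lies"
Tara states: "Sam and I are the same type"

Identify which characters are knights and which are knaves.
Frank is a knight.
Quinn is a knight.
Sam is a knight.
Tara is a knave.

Verification:
- Frank (knight) says "Quinn tells the truth" - this is TRUE because Quinn is a knight.
- Quinn (knight) says "At least one of us is a knave" - this is TRUE because Tara is a knave.
- Sam (knight) says "Tara always lies" - this is TRUE because Tara is a knave.
- Tara (knave) says "Sam and I are the same type" - this is FALSE (a lie) because Tara is a knave and Sam is a knight.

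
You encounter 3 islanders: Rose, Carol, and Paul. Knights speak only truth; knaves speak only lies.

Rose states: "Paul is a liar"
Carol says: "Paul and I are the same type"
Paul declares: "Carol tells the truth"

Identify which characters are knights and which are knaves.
Rose is a knave.
Carol is a knight.
Paul is a knight.

Verification:
- Rose (knave) says "Paul is a liar" - this is FALSE (a lie) because Paul is a knight.
- Carol (knight) says "Paul and I are the same type" - this is TRUE because Carol is a knight and Paul is a knight.
- Paul (knight) says "Carol tells the truth" - this is TRUE because Carol is a knight.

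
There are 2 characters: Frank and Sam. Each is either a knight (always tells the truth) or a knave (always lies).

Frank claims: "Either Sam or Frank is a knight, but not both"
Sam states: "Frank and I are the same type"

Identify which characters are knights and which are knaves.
Frank is a knight.
Sam is a knave.

Verification:
- Frank (knight) says "Either Sam or Frank is a knight, but not both" - this is TRUE because Sam is a knave and Frank is a knight.
- Sam (knave) says "Frank and I are the same type" - this is FALSE (a lie) because Sam is a knave and Frank is a knight.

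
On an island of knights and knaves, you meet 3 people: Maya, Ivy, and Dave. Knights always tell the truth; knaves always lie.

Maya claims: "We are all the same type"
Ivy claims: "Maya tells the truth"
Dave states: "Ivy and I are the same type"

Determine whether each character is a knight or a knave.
Maya is a knight.
Ivy is a knight.
Dave is a knight.

Verification:
- Maya (knight) says "We are all the same type" - this is TRUE because Maya, Ivy, and Dave are knights.
- Ivy (knight) says "Maya tells the truth" - this is TRUE because Maya is a knight.
- Dave (knight) says "Ivy and I are the same type" - this is TRUE because Dave is a knight and Ivy is a knight.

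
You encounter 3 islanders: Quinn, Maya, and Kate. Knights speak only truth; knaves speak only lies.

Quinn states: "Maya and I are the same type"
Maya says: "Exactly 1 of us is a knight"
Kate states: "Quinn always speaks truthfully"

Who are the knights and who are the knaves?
Quinn is a knave.
Maya is a knight.
Kate is a knave.

Verification:
- Quinn (knave) says "Maya and I are the same type" - this is FALSE (a lie) because Quinn is a knave and Maya is a knight.
- Maya (knight) says "Exactly 1 of us is a knight" - this is TRUE because there are 1 knights.
- Kate (knave) says "Quinn always speaks truthfully" - this is FALSE (a lie) because Quinn is a knave.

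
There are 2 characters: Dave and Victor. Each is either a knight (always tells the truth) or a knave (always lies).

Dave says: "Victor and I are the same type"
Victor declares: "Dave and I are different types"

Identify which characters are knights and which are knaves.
Dave is a knave.
Victor is a knight.

Verification:
- Dave (knave) says "Victor and I are the same type" - this is FALSE (a lie) because Dave is a knave and Victor is a knight.
- Victor (knight) says "Dave and I are different types" - this is TRUE because Victor is a knight and Dave is a knave.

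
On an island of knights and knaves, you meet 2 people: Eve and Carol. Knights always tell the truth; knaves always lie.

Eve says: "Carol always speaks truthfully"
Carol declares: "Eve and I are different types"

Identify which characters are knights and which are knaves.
Eve is a knave.
Carol is a knave.

Verification:
- Eve (knave) says "Carol always speaks truthfully" - this is FALSE (a lie) because Carol is a knave.
- Carol (knave) says "Eve and I are different types" - this is FALSE (a lie) because Carol is a knave and Eve is a knave.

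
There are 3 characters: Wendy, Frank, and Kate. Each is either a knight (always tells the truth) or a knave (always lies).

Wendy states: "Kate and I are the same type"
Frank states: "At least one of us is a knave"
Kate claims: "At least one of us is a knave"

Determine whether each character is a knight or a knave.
Wendy is a knave.
Frank is a knight.
Kate is a knight.

Verification:
- Wendy (knave) says "Kate and I are the same type" - this is FALSE (a lie) because Wendy is a knave and Kate is a knight.
- Frank (knight) says "At least one of us is a knave" - this is TRUE because Wendy is a knave.
- Kate (knight) says "At least one of us is a knave" - this is TRUE because Wendy is a knave.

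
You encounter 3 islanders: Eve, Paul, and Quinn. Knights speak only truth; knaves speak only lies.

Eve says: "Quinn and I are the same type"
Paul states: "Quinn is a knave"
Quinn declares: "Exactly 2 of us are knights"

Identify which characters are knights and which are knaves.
Eve is a knight.
Paul is a knave.
Quinn is a knight.

Verification:
- Eve (knight) says "Quinn and I are the same type" - this is TRUE because Eve is a knight and Quinn is a knight.
- Paul (knave) says "Quinn is a knave" - this is FALSE (a lie) because Quinn is a knight.
- Quinn (knight) says "Exactly 2 of us are knights" - this is TRUE because there are 2 knights.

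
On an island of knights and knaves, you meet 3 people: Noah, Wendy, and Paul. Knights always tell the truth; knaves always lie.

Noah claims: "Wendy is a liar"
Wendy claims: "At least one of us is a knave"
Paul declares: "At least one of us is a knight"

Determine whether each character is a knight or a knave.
Noah is a knave.
Wendy is a knight.
Paul is a knight.

Verification:
- Noah (knave) says "Wendy is a liar" - this is FALSE (a lie) because Wendy is a knight.
- Wendy (knight) says "At least one of us is a knave" - this is TRUE because Noah is a knave.
- Paul (knight) says "At least one of us is a knight" - this is TRUE because Wendy and Paul are knights.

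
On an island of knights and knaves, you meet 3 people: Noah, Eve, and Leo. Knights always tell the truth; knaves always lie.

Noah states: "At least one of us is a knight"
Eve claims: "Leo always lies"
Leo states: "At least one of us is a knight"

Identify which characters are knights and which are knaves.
Noah is a knight.
Eve is a knave.
Leo is a knight.

Verification:
- Noah (knight) says "At least one of us is a knight" - this is TRUE because Noah and Leo are knights.
- Eve (knave) says "Leo always lies" - this is FALSE (a lie) because Leo is a knight.
- Leo (knight) says "At least one of us is a knight" - this is TRUE because Noah and Leo are knights.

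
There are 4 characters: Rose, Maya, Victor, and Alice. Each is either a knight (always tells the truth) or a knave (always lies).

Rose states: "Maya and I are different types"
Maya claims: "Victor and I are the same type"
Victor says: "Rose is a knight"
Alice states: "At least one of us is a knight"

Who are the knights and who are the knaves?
Rose is a knight.
Maya is a knave.
Victor is a knight.
Alice is a knight.

Verification:
- Rose (knight) says "Maya and I are different types" - this is TRUE because Rose is a knight and Maya is a knave.
- Maya (knave) says "Victor and I are the same type" - this is FALSE (a lie) because Maya is a knave and Victor is a knight.
- Victor (knight) says "Rose is a knight" - this is TRUE because Rose is a knight.
- Alice (knight) says "At least one of us is a knight" - this is TRUE because Rose, Victor, and Alice are knights.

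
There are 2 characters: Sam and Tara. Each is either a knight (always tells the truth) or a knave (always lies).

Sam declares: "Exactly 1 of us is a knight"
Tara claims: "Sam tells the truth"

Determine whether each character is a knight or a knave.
Sam is a knave.
Tara is a knave.

Verification:
- Sam (knave) says "Exactly 1 of us is a knight" - this is FALSE (a lie) because there are 0 knights.
- Tara (knave) says "Sam tells the truth" - this is FALSE (a lie) because Sam is a knave.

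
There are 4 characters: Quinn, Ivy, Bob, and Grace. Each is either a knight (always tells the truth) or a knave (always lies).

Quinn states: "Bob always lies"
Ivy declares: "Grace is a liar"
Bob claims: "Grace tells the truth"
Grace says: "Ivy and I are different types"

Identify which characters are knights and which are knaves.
Quinn is a knave.
Ivy is a knave.
Bob is a knight.
Grace is a knight.

Verification:
- Quinn (knave) says "Bob always lies" - this is FALSE (a lie) because Bob is a knight.
- Ivy (knave) says "Grace is a liar" - this is FALSE (a lie) because Grace is a knight.
- Bob (knight) says "Grace tells the truth" - this is TRUE because Grace is a knight.
- Grace (knight) says "Ivy and I are different types" - this is TRUE because Grace is a knight and Ivy is a knave.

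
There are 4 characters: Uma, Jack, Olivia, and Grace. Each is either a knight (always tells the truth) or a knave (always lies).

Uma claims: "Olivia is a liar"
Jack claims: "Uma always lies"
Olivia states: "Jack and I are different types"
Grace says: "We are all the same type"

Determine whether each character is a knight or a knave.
Uma is a knight.
Jack is a knave.
Olivia is a knave.
Grace is a knave.

Verification:
- Uma (knight) says "Olivia is a liar" - this is TRUE because Olivia is a knave.
- Jack (knave) says "Uma always lies" - this is FALSE (a lie) because Uma is a knight.
- Olivia (knave) says "Jack and I are different types" - this is FALSE (a lie) because Olivia is a knave and Jack is a knave.
- Grace (knave) says "We are all the same type" - this is FALSE (a lie) because Uma is a knight and Jack, Olivia, and Grace are knaves.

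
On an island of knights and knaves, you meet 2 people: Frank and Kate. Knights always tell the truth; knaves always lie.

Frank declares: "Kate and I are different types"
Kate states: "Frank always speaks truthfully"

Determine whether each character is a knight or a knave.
Frank is a knave.
Kate is a knave.

Verification:
- Frank (knave) says "Kate and I are different types" - this is FALSE (a lie) because Frank is a knave and Kate is a knave.
- Kate (knave) says "Frank always speaks truthfully" - this is FALSE (a lie) because Frank is a knave.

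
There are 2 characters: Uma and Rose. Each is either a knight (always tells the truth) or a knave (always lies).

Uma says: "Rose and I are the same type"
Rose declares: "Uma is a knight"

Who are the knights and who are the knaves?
Uma is a knight.
Rose is a knight.

Verification:
- Uma (knight) says "Rose and I are the same type" - this is TRUE because Uma is a knight and Rose is a knight.
- Rose (knight) says "Uma is a knight" - this is TRUE because Uma is a knight.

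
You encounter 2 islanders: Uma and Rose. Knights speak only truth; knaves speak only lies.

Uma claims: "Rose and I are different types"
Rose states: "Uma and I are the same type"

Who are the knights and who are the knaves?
Uma is a knight.
Rose is a knave.

Verification:
- Uma (knight) says "Rose and I are different types" - this is TRUE because Uma is a knight and Rose is a knave.
- Rose (knave) says "Uma and I are the same type" - this is FALSE (a lie) because Rose is a knave and Uma is a knight.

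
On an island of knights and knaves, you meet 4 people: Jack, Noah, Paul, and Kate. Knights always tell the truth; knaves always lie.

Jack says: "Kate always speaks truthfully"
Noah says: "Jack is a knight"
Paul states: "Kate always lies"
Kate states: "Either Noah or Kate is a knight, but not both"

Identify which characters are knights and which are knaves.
Jack is a knave.
Noah is a knave.
Paul is a knight.
Kate is a knave.

Verification:
- Jack (knave) says "Kate always speaks truthfully" - this is FALSE (a lie) because Kate is a knave.
- Noah (knave) says "Jack is a knight" - this is FALSE (a lie) because Jack is a knave.
- Paul (knight) says "Kate always lies" - this is TRUE because Kate is a knave.
- Kate (knave) says "Either Noah or Kate is a knight, but not both" - this is FALSE (a lie) because Noah is a knave and Kate is a knave.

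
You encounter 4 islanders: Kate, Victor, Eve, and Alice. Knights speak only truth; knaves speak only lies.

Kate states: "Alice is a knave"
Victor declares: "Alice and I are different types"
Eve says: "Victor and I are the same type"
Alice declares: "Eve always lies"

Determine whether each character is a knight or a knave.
Kate is a knight.
Victor is a knight.
Eve is a knight.
Alice is a knave.

Verification:
- Kate (knight) says "Alice is a knave" - this is TRUE because Alice is a knave.
- Victor (knight) says "Alice and I are different types" - this is TRUE because Victor is a knight and Alice is a knave.
- Eve (knight) says "Victor and I are the same type" - this is TRUE because Eve is a knight and Victor is a knight.
- Alice (knave) says "Eve always lies" - this is FALSE (a lie) because Eve is a knight.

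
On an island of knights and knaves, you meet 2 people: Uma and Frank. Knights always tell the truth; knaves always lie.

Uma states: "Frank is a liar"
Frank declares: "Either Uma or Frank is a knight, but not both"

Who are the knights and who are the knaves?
Uma is a knave.
Frank is a knight.

Verification:
- Uma (knave) says "Frank is a liar" - this is FALSE (a lie) because Frank is a knight.
- Frank (knight) says "Either Uma or Frank is a knight, but not both" - this is TRUE because Uma is a knave and Frank is a knight.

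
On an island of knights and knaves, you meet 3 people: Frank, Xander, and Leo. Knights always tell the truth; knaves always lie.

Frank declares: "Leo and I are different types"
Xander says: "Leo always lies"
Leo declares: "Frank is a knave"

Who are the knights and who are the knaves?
Frank is a knight.
Xander is a knight.
Leo is a knave.

Verification:
- Frank (knight) says "Leo and I are different types" - this is TRUE because Frank is a knight and Leo is a knave.
- Xander (knight) says "Leo always lies" - this is TRUE because Leo is a knave.
- Leo (knave) says "Frank is a knave" - this is FALSE (a lie) because Frank is a knight.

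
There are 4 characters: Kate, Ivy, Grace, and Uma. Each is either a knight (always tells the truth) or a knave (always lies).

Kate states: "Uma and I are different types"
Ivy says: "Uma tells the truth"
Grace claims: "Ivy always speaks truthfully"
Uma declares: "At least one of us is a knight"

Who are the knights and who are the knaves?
Kate is a knave.
Ivy is a knave.
Grace is a knave.
Uma is a knave.

Verification:
- Kate (knave) says "Uma and I are different types" - this is FALSE (a lie) because Kate is a knave and Uma is a knave.
- Ivy (knave) says "Uma tells the truth" - this is FALSE (a lie) because Uma is a knave.
- Grace (knave) says "Ivy always speaks truthfully" - this is FALSE (a lie) because Ivy is a knave.
- Uma (knave) says "At least one of us is a knight" - this is FALSE (a lie) because no one is a knight.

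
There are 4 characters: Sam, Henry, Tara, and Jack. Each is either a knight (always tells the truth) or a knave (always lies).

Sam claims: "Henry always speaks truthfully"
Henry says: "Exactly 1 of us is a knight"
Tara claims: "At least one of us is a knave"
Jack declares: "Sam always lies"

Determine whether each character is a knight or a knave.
Sam is a knave.
Henry is a knave.
Tara is a knight.
Jack is a knight.

Verification:
- Sam (knave) says "Henry always speaks truthfully" - this is FALSE (a lie) because Henry is a knave.
- Henry (knave) says "Exactly 1 of us is a knight" - this is FALSE (a lie) because there are 2 knights.
- Tara (knight) says "At least one of us is a knave" - this is TRUE because Sam and Henry are knaves.
- Jack (knight) says "Sam always lies" - this is TRUE because Sam is a knave.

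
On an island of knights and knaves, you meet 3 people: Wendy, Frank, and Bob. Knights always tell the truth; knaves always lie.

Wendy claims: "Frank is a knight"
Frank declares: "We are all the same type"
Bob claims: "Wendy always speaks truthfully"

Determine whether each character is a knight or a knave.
Wendy is a knight.
Frank is a knight.
Bob is a knight.

Verification:
- Wendy (knight) says "Frank is a knight" - this is TRUE because Frank is a knight.
- Frank (knight) says "We are all the same type" - this is TRUE because Wendy, Frank, and Bob are knights.
- Bob (knight) says "Wendy always speaks truthfully" - this is TRUE because Wendy is a knight.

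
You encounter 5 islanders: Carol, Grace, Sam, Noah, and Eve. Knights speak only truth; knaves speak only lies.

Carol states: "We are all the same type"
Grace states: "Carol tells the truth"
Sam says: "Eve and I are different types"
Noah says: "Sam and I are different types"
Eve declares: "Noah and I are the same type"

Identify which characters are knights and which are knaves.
Carol is a knave.
Grace is a knave.
Sam is a knave.
Noah is a knight.
Eve is a knave.

Verification:
- Carol (knave) says "We are all the same type" - this is FALSE (a lie) because Noah is a knight and Carol, Grace, Sam, and Eve are knaves.
- Grace (knave) says "Carol tells the truth" - this is FALSE (a lie) because Carol is a knave.
- Sam (knave) says "Eve and I are different types" - this is FALSE (a lie) because Sam is a knave and Eve is a knave.
- Noah (knight) says "Sam and I are different types" - this is TRUE because Noah is a knight and Sam is a knave.
- Eve (knave) says "Noah and I are the same type" - this is FALSE (a lie) because Eve is a knave and Noah is a knight.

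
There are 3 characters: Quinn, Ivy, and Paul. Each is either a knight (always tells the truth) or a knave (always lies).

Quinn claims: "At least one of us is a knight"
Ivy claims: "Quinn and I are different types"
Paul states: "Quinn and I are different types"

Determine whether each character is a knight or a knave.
Quinn is a knave.
Ivy is a knave.
Paul is a knave.

Verification:
- Quinn (knave) says "At least one of us is a knight" - this is FALSE (a lie) because no one is a knight.
- Ivy (knave) says "Quinn and I are different types" - this is FALSE (a lie) because Ivy is a knave and Quinn is a knave.
- Paul (knave) says "Quinn and I are different types" - this is FALSE (a lie) because Paul is a knave and Quinn is a knave.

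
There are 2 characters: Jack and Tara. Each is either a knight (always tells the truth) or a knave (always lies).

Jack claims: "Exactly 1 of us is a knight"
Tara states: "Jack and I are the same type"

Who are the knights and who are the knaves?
Jack is a knight.
Tara is a knave.

Verification:
- Jack (knight) says "Exactly 1 of us is a knight" - this is TRUE because there are 1 knights.
- Tara (knave) says "Jack and I are the same type" - this is FALSE (a lie) because Tara is a knave and Jack is a knight.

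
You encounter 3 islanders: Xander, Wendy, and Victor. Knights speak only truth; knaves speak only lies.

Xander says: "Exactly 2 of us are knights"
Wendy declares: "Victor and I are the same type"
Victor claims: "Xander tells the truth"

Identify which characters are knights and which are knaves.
Xander is a knight.
Wendy is a knave.
Victor is a knight.

Verification:
- Xander (knight) says "Exactly 2 of us are knights" - this is TRUE because there are 2 knights.
- Wendy (knave) says "Victor and I are the same type" - this is FALSE (a lie) because Wendy is a knave and Victor is a knight.
- Victor (knight) says "Xander tells the truth" - this is TRUE because Xander is a knight.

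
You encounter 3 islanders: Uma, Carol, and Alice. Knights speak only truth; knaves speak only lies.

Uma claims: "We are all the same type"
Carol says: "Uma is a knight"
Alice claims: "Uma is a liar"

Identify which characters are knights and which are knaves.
Uma is a knave.
Carol is a knave.
Alice is a knight.

Verification:
- Uma (knave) says "We are all the same type" - this is FALSE (a lie) because Alice is a knight and Uma and Carol are knaves.
- Carol (knave) says "Uma is a knight" - this is FALSE (a lie) because Uma is a knave.
- Alice (knight) says "Uma is a liar" - this is TRUE because Uma is a knave.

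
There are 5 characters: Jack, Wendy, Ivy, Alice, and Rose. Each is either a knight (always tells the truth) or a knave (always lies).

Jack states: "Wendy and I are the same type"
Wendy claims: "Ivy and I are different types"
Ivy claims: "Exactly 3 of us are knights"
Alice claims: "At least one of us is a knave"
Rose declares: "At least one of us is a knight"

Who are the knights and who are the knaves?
Jack is a knight.
Wendy is a knight.
Ivy is a knave.
Alice is a knight.
Rose is a knight.

Verification:
- Jack (knight) says "Wendy and I are the same type" - this is TRUE because Jack is a knight and Wendy is a knight.
- Wendy (knight) says "Ivy and I are different types" - this is TRUE because Wendy is a knight and Ivy is a knave.
- Ivy (knave) says "Exactly 3 of us are knights" - this is FALSE (a lie) because there are 4 knights.
- Alice (knight) says "At least one of us is a knave" - this is TRUE because Ivy is a knave.
- Rose (knight) says "At least one of us is a knight" - this is TRUE because Jack, Wendy, Alice, and Rose are knights.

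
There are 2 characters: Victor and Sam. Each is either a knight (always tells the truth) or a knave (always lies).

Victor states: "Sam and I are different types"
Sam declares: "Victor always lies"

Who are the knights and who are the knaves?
Victor is a knight.
Sam is a knave.

Verification:
- Victor (knight) says "Sam and I are different types" - this is TRUE because Victor is a knight and Sam is a knave.
- Sam (knave) says "Victor always lies" - this is FALSE (a lie) because Victor is a knight.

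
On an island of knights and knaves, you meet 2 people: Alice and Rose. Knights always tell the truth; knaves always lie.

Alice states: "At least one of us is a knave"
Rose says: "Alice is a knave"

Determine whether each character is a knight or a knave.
Alice is a knight.
Rose is a knave.

Verification:
- Alice (knight) says "At least one of us is a knave" - this is TRUE because Rose is a knave.
- Rose (knave) says "Alice is a knave" - this is FALSE (a lie) because Alice is a knight.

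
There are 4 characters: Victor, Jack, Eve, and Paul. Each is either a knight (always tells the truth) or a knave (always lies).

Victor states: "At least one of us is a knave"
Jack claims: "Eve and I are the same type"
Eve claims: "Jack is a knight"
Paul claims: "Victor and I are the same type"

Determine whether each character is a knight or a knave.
Victor is a knight.
Jack is a knight.
Eve is a knight.
Paul is a knave.

Verification:
- Victor (knight) says "At least one of us is a knave" - this is TRUE because Paul is a knave.
- Jack (knight) says "Eve and I are the same type" - this is TRUE because Jack is a knight and Eve is a knight.
- Eve (knight) says "Jack is a knight" - this is TRUE because Jack is a knight.
- Paul (knave) says "Victor and I are the same type" - this is FALSE (a lie) because Paul is a knave and Victor is a knight.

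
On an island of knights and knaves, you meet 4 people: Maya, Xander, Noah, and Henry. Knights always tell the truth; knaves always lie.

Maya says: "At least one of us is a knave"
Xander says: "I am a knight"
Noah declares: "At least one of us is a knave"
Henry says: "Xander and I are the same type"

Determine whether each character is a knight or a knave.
Maya is a knight.
Xander is a knight.
Noah is a knight.
Henry is a knave.

Verification:
- Maya (knight) says "At least one of us is a knave" - this is TRUE because Henry is a knave.
- Xander (knight) says "I am a knight" - this is TRUE because Xander is a knight.
- Noah (knight) says "At least one of us is a knave" - this is TRUE because Henry is a knave.
- Henry (knave) says "Xander and I are the same type" - this is FALSE (a lie) because Henry is a knave and Xander is a knight.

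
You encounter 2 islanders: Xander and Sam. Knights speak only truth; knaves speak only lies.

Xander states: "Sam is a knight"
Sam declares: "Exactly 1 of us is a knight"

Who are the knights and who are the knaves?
Xander is a knave.
Sam is a knave.

Verification:
- Xander (knave) says "Sam is a knight" - this is FALSE (a lie) because Sam is a knave.
- Sam (knave) says "Exactly 1 of us is a knight" - this is FALSE (a lie) because there are 0 knights.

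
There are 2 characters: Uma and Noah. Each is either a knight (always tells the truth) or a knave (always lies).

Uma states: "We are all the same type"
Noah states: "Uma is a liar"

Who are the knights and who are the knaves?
Uma is a knave.
Noah is a knight.

Verification:
- Uma (knave) says "We are all the same type" - this is FALSE (a lie) because Noah is a knight and Uma is a knave.
- Noah (knight) says "Uma is a liar" - this is TRUE because Uma is a knave.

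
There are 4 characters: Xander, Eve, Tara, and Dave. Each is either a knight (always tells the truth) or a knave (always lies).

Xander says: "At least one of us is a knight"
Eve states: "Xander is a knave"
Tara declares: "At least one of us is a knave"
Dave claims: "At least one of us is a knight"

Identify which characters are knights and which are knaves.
Xander is a knight.
Eve is a knave.
Tara is a knight.
Dave is a knight.

Verification:
- Xander (knight) says "At least one of us is a knight" - this is TRUE because Xander, Tara, and Dave are knights.
- Eve (knave) says "Xander is a knave" - this is FALSE (a lie) because Xander is a knight.
- Tara (knight) says "At least one of us is a knave" - this is TRUE because Eve is a knave.
- Dave (knight) says "At least one of us is a knight" - this is TRUE because Xander, Tara, and Dave are knights.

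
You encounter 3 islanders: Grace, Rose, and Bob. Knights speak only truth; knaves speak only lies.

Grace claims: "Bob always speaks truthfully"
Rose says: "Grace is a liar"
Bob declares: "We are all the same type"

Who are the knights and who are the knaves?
Grace is a knave.
Rose is a knight.
Bob is a knave.

Verification:
- Grace (knave) says "Bob always speaks truthfully" - this is FALSE (a lie) because Bob is a knave.
- Rose (knight) says "Grace is a liar" - this is TRUE because Grace is a knave.
- Bob (knave) says "We are all the same type" - this is FALSE (a lie) because Rose is a knight and Grace and Bob are knaves.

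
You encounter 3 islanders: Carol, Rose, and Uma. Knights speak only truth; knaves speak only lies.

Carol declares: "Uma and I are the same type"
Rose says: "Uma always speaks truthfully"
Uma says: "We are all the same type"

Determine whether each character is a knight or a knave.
Carol is a knight.
Rose is a knight.
Uma is a knight.

Verification:
- Carol (knight) says "Uma and I are the same type" - this is TRUE because Carol is a knight and Uma is a knight.
- Rose (knight) says "Uma always speaks truthfully" - this is TRUE because Uma is a knight.
- Uma (knight) says "We are all the same type" - this is TRUE because Carol, Rose, and Uma are knights.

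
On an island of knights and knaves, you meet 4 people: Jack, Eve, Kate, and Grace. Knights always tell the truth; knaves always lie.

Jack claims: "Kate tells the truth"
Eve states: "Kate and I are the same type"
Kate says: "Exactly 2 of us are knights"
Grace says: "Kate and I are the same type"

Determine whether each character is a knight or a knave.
Jack is a knight.
Eve is a knave.
Kate is a knight.
Grace is a knave.

Verification:
- Jack (knight) says "Kate tells the truth" - this is TRUE because Kate is a knight.
- Eve (knave) says "Kate and I are the same type" - this is FALSE (a lie) because Eve is a knave and Kate is a knight.
- Kate (knight) says "Exactly 2 of us are knights" - this is TRUE because there are 2 knights.
- Grace (knave) says "Kate and I are the same type" - this is FALSE (a lie) because Grace is a knave and Kate is a knight.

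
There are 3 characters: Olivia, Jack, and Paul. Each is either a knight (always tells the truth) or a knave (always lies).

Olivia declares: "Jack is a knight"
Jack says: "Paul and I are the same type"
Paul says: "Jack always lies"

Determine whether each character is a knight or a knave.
Olivia is a knave.
Jack is a knave.
Paul is a knight.

Verification:
- Olivia (knave) says "Jack is a knight" - this is FALSE (a lie) because Jack is a knave.
- Jack (knave) says "Paul and I are the same type" - this is FALSE (a lie) because Jack is a knave and Paul is a knight.
- Paul (knight) says "Jack always lies" - this is TRUE because Jack is a knave.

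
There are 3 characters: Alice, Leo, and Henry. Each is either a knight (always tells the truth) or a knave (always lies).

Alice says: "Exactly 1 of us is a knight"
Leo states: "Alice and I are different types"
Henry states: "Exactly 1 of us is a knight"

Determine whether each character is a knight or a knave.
Alice is a knave.
Leo is a knave.
Henry is a knave.

Verification:
- Alice (knave) says "Exactly 1 of us is a knight" - this is FALSE (a lie) because there are 0 knights.
- Leo (knave) says "Alice and I are different types" - this is FALSE (a lie) because Leo is a knave and Alice is a knave.
- Henry (knave) says "Exactly 1 of us is a knight" - this is FALSE (a lie) because there are 0 knights.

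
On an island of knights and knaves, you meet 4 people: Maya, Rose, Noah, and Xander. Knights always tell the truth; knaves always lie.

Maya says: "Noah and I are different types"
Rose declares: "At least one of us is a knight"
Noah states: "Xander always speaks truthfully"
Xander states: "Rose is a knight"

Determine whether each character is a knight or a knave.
Maya is a knave.
Rose is a knave.
Noah is a knave.
Xander is a knave.

Verification:
- Maya (knave) says "Noah and I are different types" - this is FALSE (a lie) because Maya is a knave and Noah is a knave.
- Rose (knave) says "At least one of us is a knight" - this is FALSE (a lie) because no one is a knight.
- Noah (knave) says "Xander always speaks truthfully" - this is FALSE (a lie) because Xander is a knave.
- Xander (knave) says "Rose is a knight" - this is FALSE (a lie) because Rose is a knave.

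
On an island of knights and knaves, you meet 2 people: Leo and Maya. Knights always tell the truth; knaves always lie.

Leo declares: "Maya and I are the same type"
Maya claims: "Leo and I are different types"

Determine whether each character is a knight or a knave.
Leo is a knave.
Maya is a knight.

Verification:
- Leo (knave) says "Maya and I are the same type" - this is FALSE (a lie) because Leo is a knave and Maya is a knight.
- Maya (knight) says "Leo and I are different types" - this is TRUE because Maya is a knight and Leo is a knave.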